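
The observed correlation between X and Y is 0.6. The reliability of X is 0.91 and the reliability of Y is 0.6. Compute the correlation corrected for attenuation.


r_corrected = rxy / sqrt(rxx * ryy)
= 0.6 / sqrt(0.91 * 0.6)
= 0.6 / sqrt(0.546)
= 0.6 / 0.738918
r_corrected = 0.812

0.812


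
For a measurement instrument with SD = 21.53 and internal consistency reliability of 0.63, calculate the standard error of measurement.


SEM = SD * sqrt(1 - rxx)
SEM = 21.53 * sqrt(1 - 0.63)
SEM = 21.53 * sqrt(0.37) = 21.53 * 0.608276
SEM = 13.0962

13.0962


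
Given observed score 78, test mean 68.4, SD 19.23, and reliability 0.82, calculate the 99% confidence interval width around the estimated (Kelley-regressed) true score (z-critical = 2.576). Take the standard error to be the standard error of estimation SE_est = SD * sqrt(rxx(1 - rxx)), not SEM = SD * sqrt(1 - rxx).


True score estimate = 0.82*78 + 0.18*68.4 = 76.272
SE_est = SD * sqrt(rxx * (1 - rxx)) = 19.23 * sqrt(0.82 * 0.18) = 19.23 * sqrt(0.1476) = 7.387925
CI = T_est +/- z * SE_est, so width = 2 * z * SE_est = 2 * 2.576 * 7.387925
Width = 38.0626

38.0626


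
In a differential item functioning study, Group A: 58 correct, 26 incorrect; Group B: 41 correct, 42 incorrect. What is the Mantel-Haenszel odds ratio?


Odds_A = 58/26 = 2.2308
Odds_B = 41/42 = 0.9762
OR = Odds_A / Odds_B = 2.2308 / 0.9762
Exactly, OR = (58 * 42) / (26 * 41) = 2436 / 1066
OR = 2.2852

2.2852


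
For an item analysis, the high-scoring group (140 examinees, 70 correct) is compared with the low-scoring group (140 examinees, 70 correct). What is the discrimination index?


p_upper = 70/140 = 0.5
p_lower = 70/140 = 0.5
D = 0.5 - 0.5 = 0.0

0.0


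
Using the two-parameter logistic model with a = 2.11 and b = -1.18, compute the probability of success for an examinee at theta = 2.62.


a*(theta - b) = 2.11 * (2.62 - -1.18) = 8.018
exp(-8.018) = 0.0003
P = 1 / (1 + 0.0003)
P = 0.9997

0.9997


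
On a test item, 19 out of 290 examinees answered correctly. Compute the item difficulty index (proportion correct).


Item difficulty p = number correct / total examinees
p = 19 / 290
p = 0.0655

0.0655


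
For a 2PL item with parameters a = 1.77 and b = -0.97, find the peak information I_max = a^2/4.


For 2PL, max info at theta = b = -0.97
I_max = a^2 / 4 = 1.77^2 / 4
= 3.1329 / 4
I_max = 0.7832

0.7832


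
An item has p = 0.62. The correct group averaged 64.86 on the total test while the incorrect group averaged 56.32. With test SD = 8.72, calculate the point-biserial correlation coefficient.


q = 1 - p = 0.38
rpb = ((M1 - M0) / SD) * sqrt(p * q)
rpb = ((64.86 - 56.32) / 8.72) * sqrt(0.62 * 0.38)
rpb = 0.4754

0.4754


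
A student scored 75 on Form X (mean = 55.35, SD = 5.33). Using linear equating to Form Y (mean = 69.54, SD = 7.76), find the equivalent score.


slope = SD_Y / SD_X = 7.76 / 5.33 ~ 1.4559
intercept = mean_Y - slope * mean_X = 69.54 - (7.76 / 5.33) * 55.35 ~ -11.0446
Y = slope * X + intercept. To avoid rounding drift from the rounded slope/intercept, evaluate the equivalent form Y = mean_Y + SD_Y * (X - mean_X) / SD_X at full precision:
Y = 69.54 + 7.76 * (75 - 55.35) / 5.33
Y = 69.54 + 7.76 * 19.65 / 5.33
Y = 69.54 + 152.484 / 5.33
Y = 69.54 + 28.6086
Y = 98.1486

98.1486


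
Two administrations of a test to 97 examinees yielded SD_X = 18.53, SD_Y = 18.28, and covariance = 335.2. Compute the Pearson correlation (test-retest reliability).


r = cov(X,Y) / (SD_X * SD_Y)
r = 335.2 / (18.53 * 18.28)
r = 335.2 / 338.7284
r = 0.9896

0.9896


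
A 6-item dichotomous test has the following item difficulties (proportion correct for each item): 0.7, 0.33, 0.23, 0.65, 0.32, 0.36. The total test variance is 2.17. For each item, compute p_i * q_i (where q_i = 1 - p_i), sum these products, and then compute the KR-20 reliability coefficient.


For each item, compute p_i * q_i:
  Item 1: 0.7 * 0.3 = 0.21
  Item 2: 0.33 * 0.67 = 0.2211
  Item 3: 0.23 * 0.77 = 0.1771
  Item 4: 0.65 * 0.35 = 0.2275
  Item 5: 0.32 * 0.68 = 0.2176
  Item 6: 0.36 * 0.64 = 0.2304
Sum(p_i * q_i) = 0.21 + 0.2211 + 0.1771 + 0.2275 + 0.2176 + 0.2304 = 1.2837
KR-20 = (k/(k-1)) * (1 - Sum(p_i*q_i) / Var_total)
= (6/5) * (1 - 1.2837/2.17)
= 1.2 * 0.4084
KR-20 = 0.4901

0.4901


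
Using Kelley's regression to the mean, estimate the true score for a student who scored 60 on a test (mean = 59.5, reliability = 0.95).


T_est = rxx * X + (1 - rxx) * mean
T_est = 0.95 * 60 + 0.05 * 59.5
T_est = 57.0 + 2.975
T_est = 59.975

59.975


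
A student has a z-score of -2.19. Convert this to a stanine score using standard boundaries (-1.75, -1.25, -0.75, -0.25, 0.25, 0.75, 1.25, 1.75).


Stanine boundaries: [-1.75, -1.25, -0.75, -0.25, 0.25, 0.75, 1.25, 1.75]
z = -2.19
Check each boundary:
  z < -1.75
  z < -1.25
  z < -0.75
  z < -0.25
  z < 0.25
  z < 0.75
  z < 1.25
  z < 1.75
Highest qualifying boundary gives stanine = 1

1


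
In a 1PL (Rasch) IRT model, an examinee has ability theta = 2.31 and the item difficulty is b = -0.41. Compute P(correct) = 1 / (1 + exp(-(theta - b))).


theta - b = 2.31 - -0.41 = 2.72
exp(-(theta - b)) = exp(-2.72) = 0.0659
P = 1 / (1 + 0.0659)
P = 0.9382

0.9382


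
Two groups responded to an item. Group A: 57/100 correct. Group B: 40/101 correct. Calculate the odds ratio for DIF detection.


Odds_A = 57/43 = 1.3256
Odds_B = 40/61 = 0.6557
OR = Odds_A / Odds_B = 1.3256 / 0.6557
Exactly, OR = (57 * 61) / (43 * 40) = 3477 / 1720
OR = 2.0215

2.0215


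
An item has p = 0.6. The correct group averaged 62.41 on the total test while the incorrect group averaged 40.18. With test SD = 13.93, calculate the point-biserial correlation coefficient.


q = 1 - p = 0.4
rpb = ((M1 - M0) / SD) * sqrt(p * q)
rpb = ((62.41 - 40.18) / 13.93) * sqrt(0.6 * 0.4)
rpb = 0.7818

0.7818


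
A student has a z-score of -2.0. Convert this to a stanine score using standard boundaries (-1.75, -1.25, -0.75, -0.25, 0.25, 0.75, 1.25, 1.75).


Stanine boundaries: [-1.75, -1.25, -0.75, -0.25, 0.25, 0.75, 1.25, 1.75]
z = -2.0
Check each boundary:
  z < -1.75
  z < -1.25
  z < -0.75
  z < -0.25
  z < 0.25
  z < 0.75
  z < 1.25
  z < 1.75
Highest qualifying boundary gives stanine = 1

1


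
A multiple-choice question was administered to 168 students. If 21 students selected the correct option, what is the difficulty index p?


Item difficulty p = number correct / total examinees
p = 21 / 168
p = 0.125

0.125


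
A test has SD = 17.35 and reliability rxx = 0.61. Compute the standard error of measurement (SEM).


SEM = SD * sqrt(1 - rxx)
SEM = 17.35 * sqrt(1 - 0.61)
SEM = 17.35 * sqrt(0.39) = 17.35 * 0.6245
SEM = 10.8351

10.8351


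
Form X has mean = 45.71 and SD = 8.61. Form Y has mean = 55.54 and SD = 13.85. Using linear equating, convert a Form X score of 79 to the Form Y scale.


slope = SD_Y / SD_X = 13.85 / 8.61 ~ 1.6086
intercept = mean_Y - slope * mean_X = 55.54 - (13.85 / 8.61) * 45.71 ~ -17.9889
Y = slope * X + intercept. To avoid rounding drift from the rounded slope/intercept, evaluate the equivalent form Y = mean_Y + SD_Y * (X - mean_X) / SD_X at full precision:
Y = 55.54 + 13.85 * (79 - 45.71) / 8.61
Y = 55.54 + 13.85 * 33.29 / 8.61
Y = 55.54 + 461.0665 / 8.61
Y = 55.54 + 53.5501
Y = 109.0901

109.0901


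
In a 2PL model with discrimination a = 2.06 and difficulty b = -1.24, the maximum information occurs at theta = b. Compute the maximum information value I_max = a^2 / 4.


For 2PL, max info at theta = b = -1.24
I_max = a^2 / 4 = 2.06^2 / 4
= 4.2436 / 4
I_max = 1.0609

1.0609


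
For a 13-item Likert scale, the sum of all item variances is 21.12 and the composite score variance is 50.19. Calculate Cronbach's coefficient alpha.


alpha = (k/(k-1)) * (1 - sum(si^2)/s_total^2)
= (13/12) * (1 - 21.12/50.19)
alpha = 0.6275

0.6275


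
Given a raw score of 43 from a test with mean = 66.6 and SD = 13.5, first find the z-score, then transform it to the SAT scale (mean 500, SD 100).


z = (X - mean) / SD = (43 - 66.6) / 13.5
z = -23.6 / 13.5
z = -1.7481
SAT-scale = SAT = 500 + 100z
Carry z at full precision (z = -23.6 / 13.5) into the conversion:
SAT-scale = 500 + 100 * (-23.6 / 13.5) = 500 + -2360 / 13.5
SAT-scale = 500 + -174.8148
SAT-scale = 325.1852

325.1852


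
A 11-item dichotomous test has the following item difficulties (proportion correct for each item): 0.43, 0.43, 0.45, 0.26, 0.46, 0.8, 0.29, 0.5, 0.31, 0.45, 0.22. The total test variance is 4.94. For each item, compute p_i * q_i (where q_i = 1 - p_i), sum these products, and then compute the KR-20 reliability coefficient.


For each item, compute p_i * q_i:
  Item 1: 0.43 * 0.57 = 0.2451
  Item 2: 0.43 * 0.57 = 0.2451
  Item 3: 0.45 * 0.55 = 0.2475
  Item 4: 0.26 * 0.74 = 0.1924
  Item 5: 0.46 * 0.54 = 0.2484
  Item 6: 0.8 * 0.2 = 0.16
  Item 7: 0.29 * 0.71 = 0.2059
  Item 8: 0.5 * 0.5 = 0.25
  Item 9: 0.31 * 0.69 = 0.2139
  Item 10: 0.45 * 0.55 = 0.2475
  Item 11: 0.22 * 0.78 = 0.1716
Sum(p_i * q_i) = 0.2451 + 0.2451 + 0.2475 + 0.1924 + 0.2484 + 0.16 + 0.2059 + 0.25 + 0.2139 + 0.2475 + 0.1716 = 2.4274
KR-20 = (k/(k-1)) * (1 - Sum(p_i*q_i) / Var_total)
= (11/10) * (1 - 2.4274/4.94)
= 1.1 * 0.5086
KR-20 = 0.5595

0.5595


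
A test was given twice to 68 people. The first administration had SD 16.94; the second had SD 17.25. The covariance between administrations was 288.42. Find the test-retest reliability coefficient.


r = cov(X,Y) / (SD_X * SD_Y)
r = 288.42 / (16.94 * 17.25)
r = 288.42 / 292.215
r = 0.987

0.987


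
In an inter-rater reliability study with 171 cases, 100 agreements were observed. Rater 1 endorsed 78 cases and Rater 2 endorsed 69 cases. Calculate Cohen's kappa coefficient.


P_o = 100/171 = 0.584795
P_e = (78*69 + 93*102) / 29241 = 0.508464
kappa = (P_o - P_e) / (1 - P_e)
kappa = (0.584795 - 0.508464) / (1 - 0.508464)
kappa = 0.1553

0.1553


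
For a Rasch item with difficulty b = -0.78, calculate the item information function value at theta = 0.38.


P = 1/(1+exp(-(0.38--0.78))) = 0.7613
I = P*(1-P) = 0.7613 * 0.2387
I = 0.1817

0.1817


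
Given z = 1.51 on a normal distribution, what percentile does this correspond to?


CDF(z) = 0.5 * (1 + erf(z/sqrt(2)))
erf(1.0677) = 0.869
CDF = 0.9345
Percentile rank = 0.9345 * 100 = 93.45

93.45


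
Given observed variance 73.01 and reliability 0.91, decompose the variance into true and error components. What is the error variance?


var_true = rxx * var_obs = 0.91 * 73.01 = 66.4391
var_error = var_obs - var_true
var_error = 73.01 - 66.4391
var_error = 6.5709

6.5709


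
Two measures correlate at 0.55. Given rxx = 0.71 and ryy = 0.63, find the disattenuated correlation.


r_corrected = rxy / sqrt(rxx * ryy)
= 0.55 / sqrt(0.71 * 0.63)
= 0.55 / sqrt(0.4473)
= 0.55 / 0.668805
r_corrected = 0.8224

0.8224


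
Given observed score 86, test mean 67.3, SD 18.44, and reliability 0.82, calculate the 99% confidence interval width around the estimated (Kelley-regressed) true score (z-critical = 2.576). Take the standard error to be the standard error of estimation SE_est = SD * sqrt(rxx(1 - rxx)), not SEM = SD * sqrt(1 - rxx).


True score estimate = 0.82*86 + 0.18*67.3 = 82.634
SE_est = SD * sqrt(rxx * (1 - rxx)) = 18.44 * sqrt(0.82 * 0.18) = 18.44 * sqrt(0.1476) = 7.084417
CI = T_est +/- z * SE_est, so width = 2 * z * SE_est = 2 * 2.576 * 7.084417
Width = 36.4989

36.4989


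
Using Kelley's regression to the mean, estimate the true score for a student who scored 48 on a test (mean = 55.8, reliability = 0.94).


T_est = rxx * X + (1 - rxx) * mean
T_est = 0.94 * 48 + 0.06 * 55.8
T_est = 45.12 + 3.348
T_est = 48.468

48.468


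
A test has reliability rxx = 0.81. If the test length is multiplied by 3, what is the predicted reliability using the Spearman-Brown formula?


r_new = (n * rxx) / (1 + (n-1) * rxx)
r_new = (3 * 0.81) / (1 + 2 * 0.81)
r_new = 2.43 / 2.62
r_new = 0.9275

0.9275


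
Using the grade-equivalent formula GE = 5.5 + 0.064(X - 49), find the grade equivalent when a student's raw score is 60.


raw - median = 60 - 49 = 11
slope * diff = 0.064 * 11 = 0.704
GE = 5.5 + 0.704
GE = 6.204

6.204


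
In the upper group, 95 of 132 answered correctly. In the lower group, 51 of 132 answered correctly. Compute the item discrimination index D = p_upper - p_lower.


p_upper = 95/132 = 0.7197
p_lower = 51/132 = 0.3864
D = 0.7197 - 0.3864 = 0.3333

0.3333


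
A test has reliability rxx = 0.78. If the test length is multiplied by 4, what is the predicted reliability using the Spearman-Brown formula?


r_new = (n * rxx) / (1 + (n-1) * rxx)
r_new = (4 * 0.78) / (1 + 3 * 0.78)
r_new = 3.12 / 3.34
r_new = 0.9341

0.9341


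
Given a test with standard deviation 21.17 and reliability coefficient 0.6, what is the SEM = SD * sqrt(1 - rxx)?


SEM = SD * sqrt(1 - rxx)
SEM = 21.17 * sqrt(1 - 0.6)
SEM = 21.17 * sqrt(0.4) = 21.17 * 0.632456
SEM = 13.3891

13.3891


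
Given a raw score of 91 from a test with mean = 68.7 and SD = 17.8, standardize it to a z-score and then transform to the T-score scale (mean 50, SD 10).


z = (X - mean) / SD = (91 - 68.7) / 17.8
z = 22.3 / 17.8
z = 1.2528
T-score = T = 50 + 10z
Carry z at full precision (z = 22.3 / 17.8) into the conversion:
T-score = 50 + 10 * (22.3 / 17.8) = 50 + 223 / 17.8
T-score = 50 + 12.5281
T-score = 62.5281

62.5281


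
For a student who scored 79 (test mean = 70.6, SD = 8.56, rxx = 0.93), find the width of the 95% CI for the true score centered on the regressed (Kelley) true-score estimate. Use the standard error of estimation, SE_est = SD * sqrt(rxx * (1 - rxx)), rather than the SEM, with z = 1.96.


True score estimate = 0.93*79 + 0.07*70.6 = 78.412
SE_est = SD * sqrt(rxx * (1 - rxx)) = 8.56 * sqrt(0.93 * 0.07) = 8.56 * sqrt(0.0651) = 2.184058
CI = T_est +/- z * SE_est, so width = 2 * z * SE_est = 2 * 1.96 * 2.184058
Width = 8.5615

8.5615


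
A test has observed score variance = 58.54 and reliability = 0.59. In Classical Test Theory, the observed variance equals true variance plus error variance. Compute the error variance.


var_true = rxx * var_obs = 0.59 * 58.54 = 34.5386
var_error = var_obs - var_true
var_error = 58.54 - 34.5386
var_error = 24.0014

24.0014


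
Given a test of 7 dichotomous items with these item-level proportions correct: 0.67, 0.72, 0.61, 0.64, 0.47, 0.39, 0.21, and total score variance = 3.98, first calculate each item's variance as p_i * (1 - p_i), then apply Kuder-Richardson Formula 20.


For each item, compute p_i * q_i:
  Item 1: 0.67 * 0.33 = 0.2211
  Item 2: 0.72 * 0.28 = 0.2016
  Item 3: 0.61 * 0.39 = 0.2379
  Item 4: 0.64 * 0.36 = 0.2304
  Item 5: 0.47 * 0.53 = 0.2491
  Item 6: 0.39 * 0.61 = 0.2379
  Item 7: 0.21 * 0.79 = 0.1659
Sum(p_i * q_i) = 0.2211 + 0.2016 + 0.2379 + 0.2304 + 0.2491 + 0.2379 + 0.1659 = 1.5439
KR-20 = (k/(k-1)) * (1 - Sum(p_i*q_i) / Var_total)
= (7/6) * (1 - 1.5439/3.98)
= 1.1667 * 0.6121
KR-20 = 0.7141

0.7141


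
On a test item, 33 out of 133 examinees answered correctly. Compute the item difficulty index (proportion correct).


Item difficulty p = number correct / total examinees
p = 33 / 133
p = 0.2481

0.2481


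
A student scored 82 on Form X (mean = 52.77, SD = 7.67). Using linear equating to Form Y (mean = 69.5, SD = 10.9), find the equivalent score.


slope = SD_Y / SD_X = 10.9 / 7.67 ~ 1.4211
intercept = mean_Y - slope * mean_X = 69.5 - (10.9 / 7.67) * 52.77 ~ -5.4926
Y = slope * X + intercept. To avoid rounding drift from the rounded slope/intercept, evaluate the equivalent form Y = mean_Y + SD_Y * (X - mean_X) / SD_X at full precision:
Y = 69.5 + 10.9 * (82 - 52.77) / 7.67
Y = 69.5 + 10.9 * 29.23 / 7.67
Y = 69.5 + 318.607 / 7.67
Y = 69.5 + 41.5394
Y = 111.0394

111.0394


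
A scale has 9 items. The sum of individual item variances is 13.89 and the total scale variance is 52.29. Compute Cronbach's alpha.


alpha = (k/(k-1)) * (1 - sum(si^2)/s_total^2)
= (9/8) * (1 - 13.89/52.29)
alpha = 0.8262

0.8262


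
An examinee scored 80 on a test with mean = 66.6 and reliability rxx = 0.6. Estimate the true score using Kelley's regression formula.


T_est = rxx * X + (1 - rxx) * mean
T_est = 0.6 * 80 + 0.4 * 66.6
T_est = 48.0 + 26.64
T_est = 74.64

74.64


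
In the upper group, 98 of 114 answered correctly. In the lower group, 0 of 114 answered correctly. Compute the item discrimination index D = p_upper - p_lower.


p_upper = 98/114 = 0.8596
p_lower = 0/114 = 0.0
D = 0.8596 - 0.0 = 0.8596

0.8596


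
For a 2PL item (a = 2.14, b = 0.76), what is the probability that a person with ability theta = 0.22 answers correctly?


a*(theta - b) = 2.14 * (0.22 - 0.76) = -1.1556
exp(--1.1556) = 3.1759
P = 1 / (1 + 3.1759)
P = 0.2395

0.2395


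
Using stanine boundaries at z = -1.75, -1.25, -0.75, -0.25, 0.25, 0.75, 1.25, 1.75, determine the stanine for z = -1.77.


Stanine boundaries: [-1.75, -1.25, -0.75, -0.25, 0.25, 0.75, 1.25, 1.75]
z = -1.77
Check each boundary:
  z < -1.75
  z < -1.25
  z < -0.75
  z < -0.25
  z < 0.25
  z < 0.75
  z < 1.25
  z < 1.75
Highest qualifying boundary gives stanine = 1

1


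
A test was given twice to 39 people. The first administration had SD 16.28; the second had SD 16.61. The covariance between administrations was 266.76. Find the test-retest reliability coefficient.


r = cov(X,Y) / (SD_X * SD_Y)
r = 266.76 / (16.28 * 16.61)
r = 266.76 / 270.4108
r = 0.9865

0.9865


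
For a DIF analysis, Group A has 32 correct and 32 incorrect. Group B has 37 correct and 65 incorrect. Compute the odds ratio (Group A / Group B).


Odds_A = 32/32 = 1.0
Odds_B = 37/65 = 0.5692
OR = Odds_A / Odds_B = 1.0 / 0.5692
Exactly, OR = (32 * 65) / (32 * 37) = 2080 / 1184
OR = 1.7568

1.7568


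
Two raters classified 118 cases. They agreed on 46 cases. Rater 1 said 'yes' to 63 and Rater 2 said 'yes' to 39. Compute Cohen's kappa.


P_o = 46/118 = 0.389831
P_e = (63*39 + 55*79) / 13924 = 0.488509
kappa = (P_o - P_e) / (1 - P_e)
kappa = (0.389831 - 0.488509) / (1 - 0.488509)
kappa = -0.1929

-0.1929


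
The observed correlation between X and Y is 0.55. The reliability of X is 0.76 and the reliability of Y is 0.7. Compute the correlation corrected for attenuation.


r_corrected = rxy / sqrt(rxx * ryy)
= 0.55 / sqrt(0.76 * 0.7)
= 0.55 / sqrt(0.532)
= 0.55 / 0.729383
r_corrected = 0.7541

0.7541


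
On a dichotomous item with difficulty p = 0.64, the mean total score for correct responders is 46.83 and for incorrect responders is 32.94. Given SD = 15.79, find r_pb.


q = 1 - p = 0.36
rpb = ((M1 - M0) / SD) * sqrt(p * q)
rpb = ((46.83 - 32.94) / 15.79) * sqrt(0.64 * 0.36)
rpb = 0.4222

0.4222


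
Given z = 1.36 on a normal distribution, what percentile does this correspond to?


CDF(z) = 0.5 * (1 + erf(z/sqrt(2)))
erf(0.9617) = 0.8262
CDF = 0.9131
Percentile rank = 0.9131 * 100 = 91.31

91.31


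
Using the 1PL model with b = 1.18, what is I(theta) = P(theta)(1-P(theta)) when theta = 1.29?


P = 1/(1+exp(-(1.29-1.18))) = 0.5275
I = P*(1-P) = 0.5275 * 0.4725
I = 0.2492

0.2492


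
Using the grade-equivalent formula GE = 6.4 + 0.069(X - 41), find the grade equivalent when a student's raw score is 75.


raw - median = 75 - 41 = 34
slope * diff = 0.069 * 34 = 2.346
GE = 6.4 + 2.346
GE = 8.746

8.746


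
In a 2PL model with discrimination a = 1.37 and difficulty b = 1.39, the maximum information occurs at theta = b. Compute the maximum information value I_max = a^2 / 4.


For 2PL, max info at theta = b = 1.39
I_max = a^2 / 4 = 1.37^2 / 4
= 1.8769 / 4
I_max = 0.4692

0.4692


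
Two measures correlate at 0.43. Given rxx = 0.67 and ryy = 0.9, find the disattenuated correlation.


r_corrected = rxy / sqrt(rxx * ryy)
= 0.43 / sqrt(0.67 * 0.9)
= 0.43 / sqrt(0.603)
= 0.43 / 0.776531
r_corrected = 0.5537

0.5537


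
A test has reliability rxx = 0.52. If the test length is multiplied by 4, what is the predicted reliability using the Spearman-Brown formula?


r_new = (n * rxx) / (1 + (n-1) * rxx)
r_new = (4 * 0.52) / (1 + 3 * 0.52)
r_new = 2.08 / 2.56
r_new = 0.8125

0.8125


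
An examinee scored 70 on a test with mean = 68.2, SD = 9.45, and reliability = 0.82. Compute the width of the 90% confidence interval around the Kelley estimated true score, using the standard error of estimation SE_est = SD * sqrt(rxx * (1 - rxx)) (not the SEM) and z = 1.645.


True score estimate = 0.82*70 + 0.18*68.2 = 69.676
SE_est = SD * sqrt(rxx * (1 - rxx)) = 9.45 * sqrt(0.82 * 0.18) = 9.45 * sqrt(0.1476) = 3.630571
CI = T_est +/- z * SE_est, so width = 2 * z * SE_est = 2 * 1.645 * 3.630571
Width = 11.9446

11.9446


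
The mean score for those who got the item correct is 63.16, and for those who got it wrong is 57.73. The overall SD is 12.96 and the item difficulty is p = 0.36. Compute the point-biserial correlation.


q = 1 - p = 0.64
rpb = ((M1 - M0) / SD) * sqrt(p * q)
rpb = ((63.16 - 57.73) / 12.96) * sqrt(0.36 * 0.64)
rpb = 0.2011

0.2011


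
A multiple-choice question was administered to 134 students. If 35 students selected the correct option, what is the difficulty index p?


Item difficulty p = number correct / total examinees
p = 35 / 134
p = 0.2612

0.2612


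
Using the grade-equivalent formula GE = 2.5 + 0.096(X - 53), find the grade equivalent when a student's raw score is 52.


raw - median = 52 - 53 = -1
slope * diff = 0.096 * -1 = -0.096
GE = 2.5 + -0.096
GE = 2.404

2.404


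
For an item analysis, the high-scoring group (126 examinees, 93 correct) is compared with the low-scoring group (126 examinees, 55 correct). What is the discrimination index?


p_upper = 93/126 = 0.7381
p_lower = 55/126 = 0.4365
D = 0.7381 - 0.4365 = 0.3016

0.3016


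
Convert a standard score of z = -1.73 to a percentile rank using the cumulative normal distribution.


CDF(z) = 0.5 * (1 + erf(z/sqrt(2)))
erf(-1.2233) = -0.9164
CDF = 0.0418
Percentile rank = 0.0418 * 100 = 4.18

4.18


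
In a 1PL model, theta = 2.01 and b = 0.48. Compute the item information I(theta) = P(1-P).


P = 1/(1+exp(-(2.01-0.48))) = 0.822
I = P*(1-P) = 0.822 * 0.178
I = 0.1463

0.1463


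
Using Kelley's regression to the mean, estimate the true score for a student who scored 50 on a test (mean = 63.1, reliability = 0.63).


T_est = rxx * X + (1 - rxx) * mean
T_est = 0.63 * 50 + 0.37 * 63.1
T_est = 31.5 + 23.347
T_est = 54.847

54.847


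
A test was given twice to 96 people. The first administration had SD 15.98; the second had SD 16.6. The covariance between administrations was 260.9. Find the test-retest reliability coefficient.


r = cov(X,Y) / (SD_X * SD_Y)
r = 260.9 / (15.98 * 16.6)
r = 260.9 / 265.268
r = 0.9835

0.9835


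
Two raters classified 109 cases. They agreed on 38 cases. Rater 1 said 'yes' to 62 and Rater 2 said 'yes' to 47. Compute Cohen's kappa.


P_o = 38/109 = 0.348624
P_e = (62*47 + 47*62) / 11881 = 0.490531
kappa = (P_o - P_e) / (1 - P_e)
kappa = (0.348624 - 0.490531) / (1 - 0.490531)
kappa = -0.2785

-0.2785


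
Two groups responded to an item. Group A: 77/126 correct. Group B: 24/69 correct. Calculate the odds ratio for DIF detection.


Odds_A = 77/49 = 1.5714
Odds_B = 24/45 = 0.5333
OR = Odds_A / Odds_B = 1.5714 / 0.5333
Exactly, OR = (77 * 45) / (49 * 24) = 3465 / 1176
OR = 2.9464

2.9464


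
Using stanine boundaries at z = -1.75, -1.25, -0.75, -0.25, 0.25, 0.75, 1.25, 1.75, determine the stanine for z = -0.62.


Stanine boundaries: [-1.75, -1.25, -0.75, -0.25, 0.25, 0.75, 1.25, 1.75]
z = -0.62
Check each boundary:
  z >= -1.75 -> could be stanine 2
  z >= -1.25 -> could be stanine 3
  z >= -0.75 -> could be stanine 4
  z < -0.25
  z < 0.25
  z < 0.75
  z < 1.25
  z < 1.75
Highest qualifying boundary gives stanine = 4

4


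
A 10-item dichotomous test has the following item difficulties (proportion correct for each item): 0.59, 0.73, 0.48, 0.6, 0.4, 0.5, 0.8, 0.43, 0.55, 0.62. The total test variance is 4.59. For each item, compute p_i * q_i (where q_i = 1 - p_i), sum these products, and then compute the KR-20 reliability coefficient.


For each item, compute p_i * q_i:
  Item 1: 0.59 * 0.41 = 0.2419
  Item 2: 0.73 * 0.27 = 0.1971
  Item 3: 0.48 * 0.52 = 0.2496
  Item 4: 0.6 * 0.4 = 0.24
  Item 5: 0.4 * 0.6 = 0.24
  Item 6: 0.5 * 0.5 = 0.25
  Item 7: 0.8 * 0.2 = 0.16
  Item 8: 0.43 * 0.57 = 0.2451
  Item 9: 0.55 * 0.45 = 0.2475
  Item 10: 0.62 * 0.38 = 0.2356
Sum(p_i * q_i) = 0.2419 + 0.1971 + 0.2496 + 0.24 + 0.24 + 0.25 + 0.16 + 0.2451 + 0.2475 + 0.2356 = 2.3068
KR-20 = (k/(k-1)) * (1 - Sum(p_i*q_i) / Var_total)
= (10/9) * (1 - 2.3068/4.59)
= 1.1111 * 0.4974
KR-20 = 0.5527

0.5527


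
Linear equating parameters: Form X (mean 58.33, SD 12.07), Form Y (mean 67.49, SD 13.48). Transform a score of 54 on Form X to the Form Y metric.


slope = SD_Y / SD_X = 13.48 / 12.07 ~ 1.1168
intercept = mean_Y - slope * mean_X = 67.49 - (13.48 / 12.07) * 58.33 ~ 2.346
Y = slope * X + intercept. To avoid rounding drift from the rounded slope/intercept, evaluate the equivalent form Y = mean_Y + SD_Y * (X - mean_X) / SD_X at full precision:
Y = 67.49 + 13.48 * (54 - 58.33) / 12.07
Y = 67.49 - 13.48 * 4.33 / 12.07
Y = 67.49 - 58.3684 / 12.07
Y = 67.49 - 4.8358
Y = 62.6542

62.6542


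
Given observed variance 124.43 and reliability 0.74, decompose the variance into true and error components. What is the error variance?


var_true = rxx * var_obs = 0.74 * 124.43 = 92.0782
var_error = var_obs - var_true
var_error = 124.43 - 92.0782
var_error = 32.3518

32.3518


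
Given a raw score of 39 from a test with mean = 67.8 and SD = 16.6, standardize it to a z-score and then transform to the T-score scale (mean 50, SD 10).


z = (X - mean) / SD = (39 - 67.8) / 16.6
z = -28.8 / 16.6
z = -1.7349
T-score = T = 50 + 10z
Carry z at full precision (z = -28.8 / 16.6) into the conversion:
T-score = 50 + 10 * (-28.8 / 16.6) = 50 + -288 / 16.6
T-score = 50 + -17.3494
T-score = 32.6506

32.6506


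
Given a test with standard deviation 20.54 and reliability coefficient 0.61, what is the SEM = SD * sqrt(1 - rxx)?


SEM = SD * sqrt(1 - rxx)
SEM = 20.54 * sqrt(1 - 0.61)
SEM = 20.54 * sqrt(0.39) = 20.54 * 0.6245
SEM = 12.8272

12.8272


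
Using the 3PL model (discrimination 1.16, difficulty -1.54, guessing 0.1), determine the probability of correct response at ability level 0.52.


logit = 1.16*(0.52 - -1.54) = 2.3896
P* = 1/(1 + exp(-2.3896)) = 0.916
P = 0.1 + (1 - 0.1) * 0.916
P = 0.9244

0.9244


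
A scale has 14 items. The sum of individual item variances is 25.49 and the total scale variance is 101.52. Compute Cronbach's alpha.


alpha = (k/(k-1)) * (1 - sum(si^2)/s_total^2)
= (14/13) * (1 - 25.49/101.52)
alpha = 0.8065

0.8065


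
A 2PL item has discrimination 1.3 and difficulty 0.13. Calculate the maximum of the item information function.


For 2PL, max info at theta = b = 0.13
I_max = a^2 / 4 = 1.3^2 / 4
= 1.69 / 4
I_max = 0.4225

0.4225


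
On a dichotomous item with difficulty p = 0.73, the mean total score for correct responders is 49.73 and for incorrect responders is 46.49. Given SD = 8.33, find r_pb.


q = 1 - p = 0.27
rpb = ((M1 - M0) / SD) * sqrt(p * q)
rpb = ((49.73 - 46.49) / 8.33) * sqrt(0.73 * 0.27)
rpb = 0.1727

0.1727


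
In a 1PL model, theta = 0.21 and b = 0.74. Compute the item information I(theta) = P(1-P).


P = 1/(1+exp(-(0.21-0.74))) = 0.3705
I = P*(1-P) = 0.3705 * 0.6295
I = 0.2332

0.2332


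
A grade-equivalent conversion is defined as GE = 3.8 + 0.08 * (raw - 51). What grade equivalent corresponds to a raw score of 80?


raw - median = 80 - 51 = 29
slope * diff = 0.08 * 29 = 2.32
GE = 3.8 + 2.32
GE = 6.12

6.12


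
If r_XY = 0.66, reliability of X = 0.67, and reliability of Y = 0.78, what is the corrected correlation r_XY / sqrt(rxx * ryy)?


r_corrected = rxy / sqrt(rxx * ryy)
= 0.66 / sqrt(0.67 * 0.78)
= 0.66 / sqrt(0.5226)
= 0.66 / 0.722911
r_corrected = 0.913

0.913


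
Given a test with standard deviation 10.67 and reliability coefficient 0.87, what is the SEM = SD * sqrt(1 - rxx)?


SEM = SD * sqrt(1 - rxx)
SEM = 10.67 * sqrt(1 - 0.87)
SEM = 10.67 * sqrt(0.13) = 10.67 * 0.360555
SEM = 3.8471

3.8471


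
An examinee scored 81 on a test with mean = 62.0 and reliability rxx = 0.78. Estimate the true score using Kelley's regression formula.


T_est = rxx * X + (1 - rxx) * mean
T_est = 0.78 * 81 + 0.22 * 62.0
T_est = 63.18 + 13.64
T_est = 76.82

76.82


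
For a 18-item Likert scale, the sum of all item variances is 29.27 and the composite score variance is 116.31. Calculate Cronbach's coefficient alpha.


alpha = (k/(k-1)) * (1 - sum(si^2)/s_total^2)
= (18/17) * (1 - 29.27/116.31)
alpha = 0.7924

0.7924


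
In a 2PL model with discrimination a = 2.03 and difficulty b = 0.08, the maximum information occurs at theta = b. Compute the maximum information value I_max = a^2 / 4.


For 2PL, max info at theta = b = 0.08
I_max = a^2 / 4 = 2.03^2 / 4
= 4.1209 / 4
I_max = 1.0302

1.0302


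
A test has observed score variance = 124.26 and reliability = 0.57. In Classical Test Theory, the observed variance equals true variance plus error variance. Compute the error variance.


var_true = rxx * var_obs = 0.57 * 124.26 = 70.8282
var_error = var_obs - var_true
var_error = 124.26 - 70.8282
var_error = 53.4318

53.4318


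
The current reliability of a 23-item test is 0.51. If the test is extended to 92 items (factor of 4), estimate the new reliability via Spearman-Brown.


r_new = (n * rxx) / (1 + (n-1) * rxx)
r_new = (4 * 0.51) / (1 + 3 * 0.51)
r_new = 2.04 / 2.53
r_new = 0.8063

0.8063


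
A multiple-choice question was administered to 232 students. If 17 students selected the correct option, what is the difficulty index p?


Item difficulty p = number correct / total examinees
p = 17 / 232
p = 0.0733

0.0733


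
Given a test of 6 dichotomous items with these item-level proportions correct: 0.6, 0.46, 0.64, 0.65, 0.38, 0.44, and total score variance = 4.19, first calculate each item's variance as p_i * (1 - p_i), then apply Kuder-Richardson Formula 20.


For each item, compute p_i * q_i:
  Item 1: 0.6 * 0.4 = 0.24
  Item 2: 0.46 * 0.54 = 0.2484
  Item 3: 0.64 * 0.36 = 0.2304
  Item 4: 0.65 * 0.35 = 0.2275
  Item 5: 0.38 * 0.62 = 0.2356
  Item 6: 0.44 * 0.56 = 0.2464
Sum(p_i * q_i) = 0.24 + 0.2484 + 0.2304 + 0.2275 + 0.2356 + 0.2464 = 1.4283
KR-20 = (k/(k-1)) * (1 - Sum(p_i*q_i) / Var_total)
= (6/5) * (1 - 1.4283/4.19)
= 1.2 * 0.6591
KR-20 = 0.7909

0.7909


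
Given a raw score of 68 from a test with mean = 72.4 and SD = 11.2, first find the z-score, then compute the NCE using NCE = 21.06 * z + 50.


z = (X - mean) / SD = (68 - 72.4) / 11.2
z = -4.4 / 11.2
z = -0.3929
NCE = NCE = 21.06z + 50
Carry z at full precision (z = -4.4 / 11.2) into the conversion:
NCE = 21.06 * (-4.4 / 11.2) + 50 = -92.664 / 11.2 + 50
NCE = -8.2736 + 50
NCE = 41.7264

41.7264


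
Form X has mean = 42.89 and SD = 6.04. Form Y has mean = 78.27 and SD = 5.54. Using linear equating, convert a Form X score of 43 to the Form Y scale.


slope = SD_Y / SD_X = 5.54 / 6.04 ~ 0.9172
intercept = mean_Y - slope * mean_X = 78.27 - (5.54 / 6.04) * 42.89 ~ 38.9305
Y = slope * X + intercept. To avoid rounding drift from the rounded slope/intercept, evaluate the equivalent form Y = mean_Y + SD_Y * (X - mean_X) / SD_X at full precision:
Y = 78.27 + 5.54 * (43 - 42.89) / 6.04
Y = 78.27 + 5.54 * 0.11 / 6.04
Y = 78.27 + 0.6094 / 6.04
Y = 78.27 + 0.1009
Y = 78.3709

78.3709


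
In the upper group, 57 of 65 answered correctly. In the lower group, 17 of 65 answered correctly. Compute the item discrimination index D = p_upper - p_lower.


p_upper = 57/65 = 0.8769
p_lower = 17/65 = 0.2615
D = 0.8769 - 0.2615 = 0.6154

0.6154


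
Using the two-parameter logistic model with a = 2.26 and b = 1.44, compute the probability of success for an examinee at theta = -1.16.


a*(theta - b) = 2.26 * (-1.16 - 1.44) = -5.876
exp(--5.876) = 356.3809
P = 1 / (1 + 356.3809)
P = 0.0028

0.0028


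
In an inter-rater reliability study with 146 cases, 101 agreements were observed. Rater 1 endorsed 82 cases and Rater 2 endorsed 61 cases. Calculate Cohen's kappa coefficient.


P_o = 101/146 = 0.691781
P_e = (82*61 + 64*85) / 21316 = 0.489867
kappa = (P_o - P_e) / (1 - P_e)
kappa = (0.691781 - 0.489867) / (1 - 0.489867)
kappa = 0.3958

0.3958


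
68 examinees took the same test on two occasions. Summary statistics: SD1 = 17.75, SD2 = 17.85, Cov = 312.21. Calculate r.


r = cov(X,Y) / (SD_X * SD_Y)
r = 312.21 / (17.75 * 17.85)
r = 312.21 / 316.8375
r = 0.9854

0.9854


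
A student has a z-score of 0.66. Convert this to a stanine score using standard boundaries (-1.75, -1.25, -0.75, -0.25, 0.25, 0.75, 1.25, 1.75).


Stanine boundaries: [-1.75, -1.25, -0.75, -0.25, 0.25, 0.75, 1.25, 1.75]
z = 0.66
Check each boundary:
  z >= -1.75 -> could be stanine 2
  z >= -1.25 -> could be stanine 3
  z >= -0.75 -> could be stanine 4
  z >= -0.25 -> could be stanine 5
  z >= 0.25 -> could be stanine 6
  z < 0.75
  z < 1.25
  z < 1.75
Highest qualifying boundary gives stanine = 6

6


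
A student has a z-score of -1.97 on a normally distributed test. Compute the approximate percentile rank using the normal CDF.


CDF(z) = 0.5 * (1 + erf(z/sqrt(2)))
erf(-1.393) = -0.9512
CDF = 0.0244
Percentile rank = 0.0244 * 100 = 2.44

2.44


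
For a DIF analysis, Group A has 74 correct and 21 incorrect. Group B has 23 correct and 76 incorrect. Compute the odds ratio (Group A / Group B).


Odds_A = 74/21 = 3.5238
Odds_B = 23/76 = 0.3026
OR = Odds_A / Odds_B = 3.5238 / 0.3026
Exactly, OR = (74 * 76) / (21 * 23) = 5624 / 483
OR = 11.6439

11.6439


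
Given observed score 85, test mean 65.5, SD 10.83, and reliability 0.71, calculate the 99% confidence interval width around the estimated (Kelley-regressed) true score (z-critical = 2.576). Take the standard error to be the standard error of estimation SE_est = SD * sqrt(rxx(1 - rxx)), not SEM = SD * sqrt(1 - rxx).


True score estimate = 0.71*85 + 0.29*65.5 = 79.345
SE_est = SD * sqrt(rxx * (1 - rxx)) = 10.83 * sqrt(0.71 * 0.29) = 10.83 * sqrt(0.2059) = 4.914243
CI = T_est +/- z * SE_est, so width = 2 * z * SE_est = 2 * 2.576 * 4.914243
Width = 25.3182

25.3182


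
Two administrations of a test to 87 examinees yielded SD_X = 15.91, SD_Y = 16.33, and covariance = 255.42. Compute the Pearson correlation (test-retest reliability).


r = cov(X,Y) / (SD_X * SD_Y)
r = 255.42 / (15.91 * 16.33)
r = 255.42 / 259.8103
r = 0.9831

0.9831


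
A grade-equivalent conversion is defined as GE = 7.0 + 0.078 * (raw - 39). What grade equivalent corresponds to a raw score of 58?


raw - median = 58 - 39 = 19
slope * diff = 0.078 * 19 = 1.482
GE = 7.0 + 1.482
GE = 8.482

8.482


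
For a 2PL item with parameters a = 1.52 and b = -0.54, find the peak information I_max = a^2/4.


For 2PL, max info at theta = b = -0.54
I_max = a^2 / 4 = 1.52^2 / 4
= 2.3104 / 4
I_max = 0.5776

0.5776


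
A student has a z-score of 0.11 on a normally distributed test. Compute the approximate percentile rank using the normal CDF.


CDF(z) = 0.5 * (1 + erf(z/sqrt(2)))
erf(0.0778) = 0.0876
CDF = 0.5438
Percentile rank = 0.5438 * 100 = 54.38

54.38


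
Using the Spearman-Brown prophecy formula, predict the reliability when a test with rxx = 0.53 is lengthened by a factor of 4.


r_new = (n * rxx) / (1 + (n-1) * rxx)
r_new = (4 * 0.53) / (1 + 3 * 0.53)
r_new = 2.12 / 2.59
r_new = 0.8185

0.8185


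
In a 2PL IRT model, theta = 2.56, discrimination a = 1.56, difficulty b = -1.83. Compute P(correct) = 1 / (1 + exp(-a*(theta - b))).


a*(theta - b) = 1.56 * (2.56 - -1.83) = 6.8484
exp(-6.8484) = 0.0011
P = 1 / (1 + 0.0011)
P = 0.9989

0.9989


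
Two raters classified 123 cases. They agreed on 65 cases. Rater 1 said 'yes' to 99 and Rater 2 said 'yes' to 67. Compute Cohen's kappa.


P_o = 65/123 = 0.528455
P_e = (99*67 + 24*56) / 15129 = 0.527266
kappa = (P_o - P_e) / (1 - P_e)
kappa = (0.528455 - 0.527266) / (1 - 0.527266)
kappa = 0.0025

0.0025


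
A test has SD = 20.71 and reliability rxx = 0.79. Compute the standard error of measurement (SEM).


SEM = SD * sqrt(1 - rxx)
SEM = 20.71 * sqrt(1 - 0.79)
SEM = 20.71 * sqrt(0.21) = 20.71 * 0.458258
SEM = 9.4905

9.4905


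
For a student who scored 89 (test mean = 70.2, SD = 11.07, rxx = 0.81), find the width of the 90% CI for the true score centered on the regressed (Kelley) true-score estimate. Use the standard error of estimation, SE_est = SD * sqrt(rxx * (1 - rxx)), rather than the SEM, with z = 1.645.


True score estimate = 0.81*89 + 0.19*70.2 = 85.428
SE_est = SD * sqrt(rxx * (1 - rxx)) = 11.07 * sqrt(0.81 * 0.19) = 11.07 * sqrt(0.1539) = 4.342771
CI = T_est +/- z * SE_est, so width = 2 * z * SE_est = 2 * 1.645 * 4.342771
Width = 14.2877

14.2877


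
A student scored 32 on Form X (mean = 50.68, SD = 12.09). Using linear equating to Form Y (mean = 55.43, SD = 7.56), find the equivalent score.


slope = SD_Y / SD_X = 7.56 / 12.09 ~ 0.6253
intercept = mean_Y - slope * mean_X = 55.43 - (7.56 / 12.09) * 50.68 ~ 23.7393
Y = slope * X + intercept. To avoid rounding drift from the rounded slope/intercept, evaluate the equivalent form Y = mean_Y + SD_Y * (X - mean_X) / SD_X at full precision:
Y = 55.43 + 7.56 * (32 - 50.68) / 12.09
Y = 55.43 - 7.56 * 18.68 / 12.09
Y = 55.43 - 141.2208 / 12.09
Y = 55.43 - 11.6808
Y = 43.7492

43.7492


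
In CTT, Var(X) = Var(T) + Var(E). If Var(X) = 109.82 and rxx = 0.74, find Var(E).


var_true = rxx * var_obs = 0.74 * 109.82 = 81.2668
var_error = var_obs - var_true
var_error = 109.82 - 81.2668
var_error = 28.5532

28.5532


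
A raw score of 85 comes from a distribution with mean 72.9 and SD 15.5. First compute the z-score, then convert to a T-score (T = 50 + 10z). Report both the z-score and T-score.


z = (X - mean) / SD = (85 - 72.9) / 15.5
z = 12.1 / 15.5
z = 0.7806
T-score = T = 50 + 10z
Carry z at full precision (z = 12.1 / 15.5) into the conversion:
T-score = 50 + 10 * (12.1 / 15.5) = 50 + 121 / 15.5
T-score = 50 + 7.8065
T-score = 57.8065

57.8065


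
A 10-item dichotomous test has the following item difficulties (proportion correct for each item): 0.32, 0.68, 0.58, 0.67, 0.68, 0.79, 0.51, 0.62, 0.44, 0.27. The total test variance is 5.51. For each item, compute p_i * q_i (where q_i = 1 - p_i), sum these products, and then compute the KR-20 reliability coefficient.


For each item, compute p_i * q_i:
  Item 1: 0.32 * 0.68 = 0.2176
  Item 2: 0.68 * 0.32 = 0.2176
  Item 3: 0.58 * 0.42 = 0.2436
  Item 4: 0.67 * 0.33 = 0.2211
  Item 5: 0.68 * 0.32 = 0.2176
  Item 6: 0.79 * 0.21 = 0.1659
  Item 7: 0.51 * 0.49 = 0.2499
  Item 8: 0.62 * 0.38 = 0.2356
  Item 9: 0.44 * 0.56 = 0.2464
  Item 10: 0.27 * 0.73 = 0.1971
Sum(p_i * q_i) = 0.2176 + 0.2176 + 0.2436 + 0.2211 + 0.2176 + 0.1659 + 0.2499 + 0.2356 + 0.2464 + 0.1971 = 2.2124
KR-20 = (k/(k-1)) * (1 - Sum(p_i*q_i) / Var_total)
= (10/9) * (1 - 2.2124/5.51)
= 1.1111 * 0.5985
KR-20 = 0.665

0.665


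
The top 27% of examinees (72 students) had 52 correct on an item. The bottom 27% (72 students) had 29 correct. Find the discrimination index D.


p_upper = 52/72 = 0.7222
p_lower = 29/72 = 0.4028
D = 0.7222 - 0.4028 = 0.3194

0.3194


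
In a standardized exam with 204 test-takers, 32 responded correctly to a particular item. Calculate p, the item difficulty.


Item difficulty p = number correct / total examinees
p = 32 / 204
p = 0.1569

0.1569


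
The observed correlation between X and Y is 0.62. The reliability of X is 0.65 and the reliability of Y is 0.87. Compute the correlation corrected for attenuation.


r_corrected = rxy / sqrt(rxx * ryy)
= 0.62 / sqrt(0.65 * 0.87)
= 0.62 / sqrt(0.5655)
= 0.62 / 0.751997
r_corrected = 0.8245

0.8245


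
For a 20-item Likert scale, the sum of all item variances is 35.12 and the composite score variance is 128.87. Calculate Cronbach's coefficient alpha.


alpha = (k/(k-1)) * (1 - sum(si^2)/s_total^2)
= (20/19) * (1 - 35.12/128.87)
alpha = 0.7658

0.7658
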